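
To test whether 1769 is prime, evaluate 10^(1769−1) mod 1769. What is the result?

1184

10^1 ≡ 10 (mod 1769)
10^2 ≡ 10^2 = 100 ≡ 100 (mod 1769)
10^4 ≡ 100^2 = 10000 ≡ 1155 (mod 1769)
10^8 ≡ 1155^2 = 1334025 ≡ 199 (mod 1769)
10^16 ≡ 199^2 = 39601 ≡ 683 (mod 1769)
10^32 ≡ 683^2 = 466489 ≡ 1242 (mod 1769)
10^64 ≡ 1242^2 = 1542564 ≡ 1765 (mod 1769)
10^128 ≡ 1765^2 = 3115225 ≡ 16 (mod 1769)
10^256 ≡ 16^2 = 256 ≡ 256 (mod 1769)
10^512 ≡ 256^2 = 65536 ≡ 83 (mod 1769)
10^1024 ≡ 83^2 = 6889 ≡ 1582 (mod 1769)
1768 = 1024 + 512 + 128 + 64 + 32 + 8 in binary powers of 2.
So 10^1768 ≡ 1582 · 83 · 16 · 1765 · 1242 · 199 ≡ 1184 (mod 1769).
Since 1184 ≠ 1, base 10 is a Fermat witness: 1769 is composite.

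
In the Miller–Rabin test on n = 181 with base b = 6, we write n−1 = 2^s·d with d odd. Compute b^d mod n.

162

181 − 1 = 180 = 2^2 · 45, so d = 45.
6^1 ≡ 6 (mod 181)
6^2 ≡ 6^2 = 36 ≡ 36 (mod 181)
6^4 ≡ 36^2 = 1296 ≡ 29 (mod 181)
6^8 ≡ 29^2 = 841 ≡ 117 (mod 181)
6^16 ≡ 117^2 = 13689 ≡ 114 (mod 181)
6^32 ≡ 114^2 = 12996 ≡ 145 (mod 181)
45 = 32 + 8 + 4 + 1 in binary powers of 2.
So 6^45 ≡ 145 · 117 · 29 · 6 ≡ 162 (mod 181).
Squaring chain: 162 → 180; reaches −1, so base 6 does not prove 181 composite.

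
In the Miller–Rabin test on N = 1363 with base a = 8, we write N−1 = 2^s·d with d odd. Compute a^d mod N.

1363 − 1 = 1362 = 2^1 · 681, so d = 681.
8^1 ≡ 8 (mod 1363)
8^2 ≡ 8^2 = 64 ≡ 64 (mod 1363)
8^4 ≡ 64^2 = 4096 ≡ 7 (mod 1363)
8^8 ≡ 7^2 = 49 ≡ 49 (mod 1363)
8^16 ≡ 49^2 = 2401 ≡ 1038 (mod 1363)
8^32 ≡ 1038^2 = 1077444 ≡ 674 (mod 1363)
8^64 ≡ 674^2 = 454276 ≡ 397 (mod 1363)
8^128 ≡ 397^2 = 157609 ≡ 864 (mod 1363)
8^256 ≡ 864^2 = 746496 ≡ 935 (mod 1363)
8^512 ≡ 935^2 = 874225 ≡ 542 (mod 1363)
681 = 512 + 128 + 32 + 8 + 1 in binary powers of 2.
So 8^681 ≡ 542 · 864 · 674 · 49 · 8 ≡ 943 (mod 1363).
Squaring chain: 943; never reaches −1, so base 8 is a Miller–Rabin witness that 1363 is composite.

943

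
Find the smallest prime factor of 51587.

51587 is odd.
Digit sum 26, not divisible by 3.
Ends in 7: not divisible by 5.
7: 51587 = 7·7369 + 4
11: 51587 = 11·4689 + 8
13: 51587 = 13·3968 + 3
17: 51587 = 17·3034 + 9
19: 51587 = 19·2715 + 2
23: 51587 = 23·2242 + 21
29: 51587 = 29·1778 + 25
31: 51587 = 31·1664 + 3
37: 51587 = 37·1394 + 9
41: 51587 = 41·1258 + 9
43: 51587 = 43·1199 + 30
47: 51587 = 47·1097 + 28
53: 51587 = 53·973 + 18
59: 51587 = 59·874 + 21
61: 51587 = 61·845 + 42
67: 51587 = 67·769 + 64
71: 51587 = 71·726 + 41
73: 51587 = 73·706 + 49
79: 51587 = 79·653

79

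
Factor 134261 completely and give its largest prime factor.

134261 = 31 · 4331
4331 = 61 · 71
71 is prime.
So 134261 = 31 · 61 · 71; the largest prime factor is 71.

71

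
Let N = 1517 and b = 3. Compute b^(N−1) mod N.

81

3^1 ≡ 3 (mod 1517)
3^2 ≡ 3^2 = 9 ≡ 9 (mod 1517)
3^4 ≡ 9^2 = 81 ≡ 81 (mod 1517)
3^8 ≡ 81^2 = 6561 ≡ 493 (mod 1517)
3^16 ≡ 493^2 = 243049 ≡ 329 (mod 1517)
3^32 ≡ 329^2 = 108241 ≡ 534 (mod 1517)
3^64 ≡ 534^2 = 285156 ≡ 1477 (mod 1517)
3^128 ≡ 1477^2 = 2181529 ≡ 83 (mod 1517)
3^256 ≡ 83^2 = 6889 ≡ 821 (mod 1517)
3^512 ≡ 821^2 = 674041 ≡ 493 (mod 1517)
3^1024 ≡ 493^2 = 243049 ≡ 329 (mod 1517)
1516 = 1024 + 256 + 128 + 64 + 32 + 8 + 4 in binary powers of 2.
So 3^1516 ≡ 329 · 821 · 83 · 1477 · 534 · 493 · 81 ≡ 81 (mod 1517).
Since 81 ≠ 1, base 3 is a Fermat witness: 1517 is composite.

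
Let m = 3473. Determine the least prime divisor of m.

3473 is odd.
Digit sum 17, not divisible by 3.
Ends in 3: not divisible by 5.
7: 3473 = 7·496 + 1
11: 3473 = 11·315 + 8
13: 3473 = 13·267 + 2
17: 3473 = 17·204 + 5
19: 3473 = 19·182 + 15
23: 3473 = 23·151

23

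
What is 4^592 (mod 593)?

4^1 ≡ 4 (mod 593)
4^2 ≡ 4^2 = 16 ≡ 16 (mod 593)
4^4 ≡ 16^2 = 256 ≡ 256 (mod 593)
4^8 ≡ 256^2 = 65536 ≡ 306 (mod 593)
4^16 ≡ 306^2 = 93636 ≡ 535 (mod 593)
4^32 ≡ 535^2 = 286225 ≡ 399 (mod 593)
4^64 ≡ 399^2 = 159201 ≡ 277 (mod 593)
4^128 ≡ 277^2 = 76729 ≡ 232 (mod 593)
4^256 ≡ 232^2 = 53824 ≡ 454 (mod 593)
4^512 ≡ 454^2 = 206116 ≡ 345 (mod 593)
592 = 512 + 64 + 16 in binary powers of 2.
So 4^592 ≡ 345 · 277 · 535 ≡ 1 (mod 593).
Since the result is 1, base 4 gives no evidence that 593 is composite.

1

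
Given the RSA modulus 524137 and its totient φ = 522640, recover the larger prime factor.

941

φ(n) = (p−1)(q−1) = n − (p+q) + 1, so p + q = 524137 − 522640 + 1 = 1498.
p and q are the roots of t² − 1498t + 524137 = 0.
Discriminant: 1498² − 4·524137 = 2244004 − 2096548 = 147456; √147456 = 384.
q = (1498 − 384)/2 = 557, p = (1498 + 384)/2 = 941.
Check: 557 · 941 = 524137.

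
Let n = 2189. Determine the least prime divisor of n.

11

2189 is odd.
Digit sum 20, not divisible by 3.
Ends in 9: not divisible by 5.
7: 2189 = 7·312 + 5
11: 2189 = 11·199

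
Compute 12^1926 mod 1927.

12^1 ≡ 12 (mod 1927)
12^2 ≡ 12^2 = 144 ≡ 144 (mod 1927)
12^4 ≡ 144^2 = 20736 ≡ 1466 (mod 1927)
12^8 ≡ 1466^2 = 2149156 ≡ 551 (mod 1927)
12^16 ≡ 551^2 = 303601 ≡ 1062 (mod 1927)
12^32 ≡ 1062^2 = 1127844 ≡ 549 (mod 1927)
12^64 ≡ 549^2 = 301401 ≡ 789 (mod 1927)
12^128 ≡ 789^2 = 622521 ≡ 100 (mod 1927)
12^256 ≡ 100^2 = 10000 ≡ 365 (mod 1927)
12^512 ≡ 365^2 = 133225 ≡ 262 (mod 1927)
12^1024 ≡ 262^2 = 68644 ≡ 1199 (mod 1927)
1926 = 1024 + 512 + 256 + 128 + 4 + 2 in binary powers of 2.
So 12^1926 ≡ 1199 · 262 · 365 · 100 · 1466 · 144 ≡ 1840 (mod 1927).
Since 1840 ≠ 1, base 12 is a Fermat witness: 1927 is composite.

1840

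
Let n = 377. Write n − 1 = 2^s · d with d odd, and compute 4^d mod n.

377 − 1 = 376 = 2^3 · 47, so d = 47.
4^1 ≡ 4 (mod 377)
4^2 ≡ 4^2 = 16 ≡ 16 (mod 377)
4^4 ≡ 16^2 = 256 ≡ 256 (mod 377)
4^8 ≡ 256^2 = 65536 ≡ 315 (mod 377)
4^16 ≡ 315^2 = 99225 ≡ 74 (mod 377)
4^32 ≡ 74^2 = 5476 ≡ 198 (mod 377)
47 = 32 + 8 + 4 + 2 + 1 in binary powers of 2.
So 4^47 ≡ 198 · 315 · 256 · 16 · 4 ≡ 270 (mod 377).
Squaring chain: 270 → 139 → 94; never reaches −1, so base 4 is a Miller–Rabin witness that 377 is composite.

270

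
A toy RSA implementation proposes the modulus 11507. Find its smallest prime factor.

11507 is odd.
Digit sum 14, not divisible by 3.
Ends in 7: not divisible by 5.
7: 11507 = 7·1643 + 6
11: 11507 = 11·1046 + 1
13: 11507 = 13·885 + 2
17: 11507 = 17·676 + 15
19: 11507 = 19·605 + 12
23: 11507 = 23·500 + 7
29: 11507 = 29·396 + 23
31: 11507 = 31·371 + 6
37: 11507 = 37·311

37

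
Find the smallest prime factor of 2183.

37

2183 is odd.
Digit sum 14, not divisible by 3.
Ends in 3: not divisible by 5.
7: 2183 = 7·311 + 6
11: 2183 = 11·198 + 5
13: 2183 = 13·167 + 12
17: 2183 = 17·128 + 7
19: 2183 = 19·114 + 17
23: 2183 = 23·94 + 21
29: 2183 = 29·75 + 8
31: 2183 = 31·70 + 13
37: 2183 = 37·59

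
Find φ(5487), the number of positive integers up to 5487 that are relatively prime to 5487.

3480

Factor: 5487 = 3 · 31 · 59.
φ(5487) = (3−1) · (31−1) · (59−1) = 2 · 30 · 58 = 3480.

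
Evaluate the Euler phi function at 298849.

282240

Factor: 298849 = 37 · 41 · 197.
φ(298849) = (37−1) · (41−1) · (197−1) = 36 · 40 · 196 = 282240.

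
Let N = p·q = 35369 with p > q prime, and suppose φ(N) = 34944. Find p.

313

φ(n) = (p−1)(q−1) = n − (p+q) + 1, so p + q = 35369 − 34944 + 1 = 426.
p and q are the roots of t² − 426t + 35369 = 0.
Discriminant: 426² − 4·35369 = 181476 − 141476 = 40000; √40000 = 200.
q = (426 − 200)/2 = 113, p = (426 + 200)/2 = 313.
Check: 113 · 313 = 35369.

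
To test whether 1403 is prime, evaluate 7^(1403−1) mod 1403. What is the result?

351

7^1 ≡ 7 (mod 1403)
7^2 ≡ 7^2 = 49 ≡ 49 (mod 1403)
7^4 ≡ 49^2 = 2401 ≡ 998 (mod 1403)
7^8 ≡ 998^2 = 996004 ≡ 1277 (mod 1403)
7^16 ≡ 1277^2 = 1630729 ≡ 443 (mod 1403)
7^32 ≡ 443^2 = 196249 ≡ 1232 (mod 1403)
7^64 ≡ 1232^2 = 1517824 ≡ 1181 (mod 1403)
7^128 ≡ 1181^2 = 1394761 ≡ 179 (mod 1403)
7^256 ≡ 179^2 = 32041 ≡ 1175 (mod 1403)
7^512 ≡ 1175^2 = 1380625 ≡ 73 (mod 1403)
7^1024 ≡ 73^2 = 5329 ≡ 1120 (mod 1403)
1402 = 1024 + 256 + 64 + 32 + 16 + 8 + 2 in binary powers of 2.
So 7^1402 ≡ 1120 · 1175 · 1181 · 1232 · 443 · 1277 · 49 ≡ 351 (mod 1403).
Since 351 ≠ 1, base 7 is a Fermat witness: 1403 is composite.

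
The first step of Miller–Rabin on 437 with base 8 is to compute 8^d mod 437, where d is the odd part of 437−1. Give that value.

437 − 1 = 436 = 2^2 · 109, so d = 109.
8^1 ≡ 8 (mod 437)
8^2 ≡ 8^2 = 64 ≡ 64 (mod 437)
8^4 ≡ 64^2 = 4096 ≡ 163 (mod 437)
8^8 ≡ 163^2 = 26569 ≡ 349 (mod 437)
8^16 ≡ 349^2 = 121801 ≡ 315 (mod 437)
8^32 ≡ 315^2 = 99225 ≡ 26 (mod 437)
8^64 ≡ 26^2 = 676 ≡ 239 (mod 437)
109 = 64 + 32 + 8 + 4 + 1 in binary powers of 2.
So 8^109 ≡ 239 · 26 · 349 · 163 · 8 ≡ 141 (mod 437).
Squaring chain: 141 → 216; never reaches −1, so base 8 is a Miller–Rabin witness that 437 is composite.

141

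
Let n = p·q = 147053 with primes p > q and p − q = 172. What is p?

479

Since p = q + 172, we have 147053 = q(q + 172), so q² + 172q − 147053 = 0.
Discriminant: 172² + 4·147053 = 29584 + 588212 = 617796; √617796 = 786.
q = (−172 + 786)/2 = 307, and p = q + 172 = 479.
Check: 307 · 479 = 147053.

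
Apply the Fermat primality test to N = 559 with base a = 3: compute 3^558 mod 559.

391

3^1 ≡ 3 (mod 559)
3^2 ≡ 3^2 = 9 ≡ 9 (mod 559)
3^4 ≡ 9^2 = 81 ≡ 81 (mod 559)
3^8 ≡ 81^2 = 6561 ≡ 412 (mod 559)
3^16 ≡ 412^2 = 169744 ≡ 367 (mod 559)
3^32 ≡ 367^2 = 134689 ≡ 529 (mod 559)
3^64 ≡ 529^2 = 279841 ≡ 341 (mod 559)
3^128 ≡ 341^2 = 116281 ≡ 9 (mod 559)
3^256 ≡ 9^2 = 81 ≡ 81 (mod 559)
3^512 ≡ 81^2 = 6561 ≡ 412 (mod 559)
558 = 512 + 32 + 8 + 4 + 2 in binary powers of 2.
So 3^558 ≡ 412 · 529 · 412 · 81 · 9 ≡ 391 (mod 559).
Since 391 ≠ 1, base 3 is a Fermat witness: 559 is composite.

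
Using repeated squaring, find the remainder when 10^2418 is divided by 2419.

1697

10^1 ≡ 10 (mod 2419)
10^2 ≡ 10^2 = 100 ≡ 100 (mod 2419)
10^4 ≡ 100^2 = 10000 ≡ 324 (mod 2419)
10^8 ≡ 324^2 = 104976 ≡ 959 (mod 2419)
10^16 ≡ 959^2 = 919681 ≡ 461 (mod 2419)
10^32 ≡ 461^2 = 212521 ≡ 2068 (mod 2419)
10^64 ≡ 2068^2 = 4276624 ≡ 2251 (mod 2419)
10^128 ≡ 2251^2 = 5067001 ≡ 1615 (mod 2419)
10^256 ≡ 1615^2 = 2608225 ≡ 543 (mod 2419)
10^512 ≡ 543^2 = 294849 ≡ 2150 (mod 2419)
10^1024 ≡ 2150^2 = 4622500 ≡ 2210 (mod 2419)
10^2048 ≡ 2210^2 = 4884100 ≡ 139 (mod 2419)
2418 = 2048 + 256 + 64 + 32 + 16 + 2 in binary powers of 2.
So 10^2418 ≡ 139 · 543 · 2251 · 2068 · 461 · 100 ≡ 1697 (mod 2419).
Since 1697 ≠ 1, base 10 is a Fermat witness: 2419 is composite.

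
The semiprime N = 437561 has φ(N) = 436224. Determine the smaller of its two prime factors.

φ(n) = (p−1)(q−1) = n − (p+q) + 1, so p + q = 437561 − 436224 + 1 = 1338.
p and q are the roots of t² − 1338t + 437561 = 0.
Discriminant: 1338² − 4·437561 = 1790244 − 1750244 = 40000; √40000 = 200.
q = (1338 − 200)/2 = 569, p = (1338 + 200)/2 = 769.
Check: 569 · 769 = 437561.

569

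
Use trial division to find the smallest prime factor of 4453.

4453 is odd.
Digit sum 16, not divisible by 3.
Ends in 3: not divisible by 5.
7: 4453 = 7·636 + 1
11: 4453 = 11·404 + 9
13: 4453 = 13·342 + 7
17: 4453 = 17·261 + 16
19: 4453 = 19·234 + 7
23: 4453 = 23·193 + 14
29: 4453 = 29·153 + 16
31: 4453 = 31·143 + 20
37: 4453 = 37·120 + 13
41: 4453 = 41·108 + 25
43: 4453 = 43·103 + 24
47: 4453 = 47·94 + 35
53: 4453 = 53·84 + 1
59: 4453 = 59·75 + 28
61: 4453 = 61·73

61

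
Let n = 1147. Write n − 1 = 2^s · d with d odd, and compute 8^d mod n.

450

1147 − 1 = 1146 = 2^1 · 573, so d = 573.
8^1 ≡ 8 (mod 1147)
8^2 ≡ 8^2 = 64 ≡ 64 (mod 1147)
8^4 ≡ 64^2 = 4096 ≡ 655 (mod 1147)
8^8 ≡ 655^2 = 429025 ≡ 47 (mod 1147)
8^16 ≡ 47^2 = 2209 ≡ 1062 (mod 1147)
8^32 ≡ 1062^2 = 1127844 ≡ 343 (mod 1147)
8^64 ≡ 343^2 = 117649 ≡ 655 (mod 1147)
8^128 ≡ 655^2 = 429025 ≡ 47 (mod 1147)
8^256 ≡ 47^2 = 2209 ≡ 1062 (mod 1147)
8^512 ≡ 1062^2 = 1127844 ≡ 343 (mod 1147)
573 = 512 + 32 + 16 + 8 + 4 + 1 in binary powers of 2.
So 8^573 ≡ 343 · 343 · 1062 · 47 · 655 · 8 ≡ 450 (mod 1147).
Squaring chain: 450; never reaches −1, so base 8 is a Miller–Rabin witness that 1147 is composite.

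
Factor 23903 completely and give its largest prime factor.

23903 = 11 · 2173
2173 = 41 · 53
53 is prime.
So 23903 = 11 · 41 · 53; the largest prime factor is 53.

53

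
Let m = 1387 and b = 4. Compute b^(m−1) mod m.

1

4^1 ≡ 4 (mod 1387)
4^2 ≡ 4^2 = 16 ≡ 16 (mod 1387)
4^4 ≡ 16^2 = 256 ≡ 256 (mod 1387)
4^8 ≡ 256^2 = 65536 ≡ 347 (mod 1387)
4^16 ≡ 347^2 = 120409 ≡ 1127 (mod 1387)
4^32 ≡ 1127^2 = 1270129 ≡ 1024 (mod 1387)
4^64 ≡ 1024^2 = 1048576 ≡ 4 (mod 1387)
4^128 ≡ 4^2 = 16 ≡ 16 (mod 1387)
4^256 ≡ 16^2 = 256 ≡ 256 (mod 1387)
4^512 ≡ 256^2 = 65536 ≡ 347 (mod 1387)
4^1024 ≡ 347^2 = 120409 ≡ 1127 (mod 1387)
1386 = 1024 + 256 + 64 + 32 + 8 + 2 in binary powers of 2.
So 4^1386 ≡ 1127 · 256 · 4 · 1024 · 347 · 16 ≡ 1 (mod 1387).
Since the result is 1, base 4 gives no evidence that 1387 is composite.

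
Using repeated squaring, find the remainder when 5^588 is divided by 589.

5^1 ≡ 5 (mod 589)
5^2 ≡ 5^2 = 25 ≡ 25 (mod 589)
5^4 ≡ 25^2 = 625 ≡ 36 (mod 589)
5^8 ≡ 36^2 = 1296 ≡ 118 (mod 589)
5^16 ≡ 118^2 = 13924 ≡ 377 (mod 589)
5^32 ≡ 377^2 = 142129 ≡ 180 (mod 589)
5^64 ≡ 180^2 = 32400 ≡ 5 (mod 589)
5^128 ≡ 5^2 = 25 ≡ 25 (mod 589)
5^256 ≡ 25^2 = 625 ≡ 36 (mod 589)
5^512 ≡ 36^2 = 1296 ≡ 118 (mod 589)
588 = 512 + 64 + 8 + 4 in binary powers of 2.
So 5^588 ≡ 118 · 5 · 118 · 36 ≡ 125 (mod 589).
Since 125 ≠ 1, base 5 is a Fermat witness: 589 is composite.

125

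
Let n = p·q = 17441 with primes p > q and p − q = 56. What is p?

163

Since p = q + 56, we have 17441 = q(q + 56), so q² + 56q − 17441 = 0.
Discriminant: 56² + 4·17441 = 3136 + 69764 = 72900; √72900 = 270.
q = (−56 + 270)/2 = 107, and p = q + 56 = 163.
Check: 107 · 163 = 17441.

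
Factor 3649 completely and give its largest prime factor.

89

3649 = 41 · 89
89 is prime.
So 3649 = 41 · 89; the largest prime factor is 89.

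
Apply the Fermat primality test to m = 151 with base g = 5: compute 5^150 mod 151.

5^1 ≡ 5 (mod 151)
5^2 ≡ 5^2 = 25 ≡ 25 (mod 151)
5^4 ≡ 25^2 = 625 ≡ 21 (mod 151)
5^8 ≡ 21^2 = 441 ≡ 139 (mod 151)
5^16 ≡ 139^2 = 19321 ≡ 144 (mod 151)
5^32 ≡ 144^2 = 20736 ≡ 49 (mod 151)
5^64 ≡ 49^2 = 2401 ≡ 136 (mod 151)
5^128 ≡ 136^2 = 18496 ≡ 74 (mod 151)
150 = 128 + 16 + 4 + 2 in binary powers of 2.
So 5^150 ≡ 74 · 144 · 21 · 25 ≡ 1 (mod 151).
Since the result is 1, base 5 gives no evidence that 151 is composite.

1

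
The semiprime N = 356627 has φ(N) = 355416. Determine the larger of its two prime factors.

φ(n) = (p−1)(q−1) = n − (p+q) + 1, so p + q = 356627 − 355416 + 1 = 1212.
p and q are the roots of t² − 1212t + 356627 = 0.
Discriminant: 1212² − 4·356627 = 1468944 − 1426508 = 42436; √42436 = 206.
q = (1212 − 206)/2 = 503, p = (1212 + 206)/2 = 709.
Check: 503 · 709 = 356627.

709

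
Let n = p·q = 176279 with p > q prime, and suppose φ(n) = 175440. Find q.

409

φ(n) = (p−1)(q−1) = n − (p+q) + 1, so p + q = 176279 − 175440 + 1 = 840.
p and q are the roots of t² − 840t + 176279 = 0.
Discriminant: 840² − 4·176279 = 705600 − 705116 = 484; √484 = 22.
q = (840 − 22)/2 = 409, p = (840 + 22)/2 = 431.
Check: 409 · 431 = 176279.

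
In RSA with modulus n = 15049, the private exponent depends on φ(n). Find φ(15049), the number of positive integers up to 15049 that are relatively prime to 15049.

14800

Factor: 15049 = 101 · 149.
φ(15049) = (101−1) · (149−1) = 100 · 148 = 14800.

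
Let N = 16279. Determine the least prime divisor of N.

73

16279 is odd.
Digit sum 25, not divisible by 3.
Ends in 9: not divisible by 5.
7: 16279 = 7·2325 + 4
11: 16279 = 11·1479 + 10
13: 16279 = 13·1252 + 3
17: 16279 = 17·957 + 10
19: 16279 = 19·856 + 15
23: 16279 = 23·707 + 18
29: 16279 = 29·561 + 10
31: 16279 = 31·525 + 4
37: 16279 = 37·439 + 36
41: 16279 = 41·397 + 2
43: 16279 = 43·378 + 25
47: 16279 = 47·346 + 17
53: 16279 = 53·307 + 8
59: 16279 = 59·275 + 54
61: 16279 = 61·266 + 53
67: 16279 = 67·242 + 65
71: 16279 = 71·229 + 20
73: 16279 = 73·223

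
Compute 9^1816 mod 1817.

1021

9^1 ≡ 9 (mod 1817)
9^2 ≡ 9^2 = 81 ≡ 81 (mod 1817)
9^4 ≡ 81^2 = 6561 ≡ 1110 (mod 1817)
9^8 ≡ 1110^2 = 1232100 ≡ 174 (mod 1817)
9^16 ≡ 174^2 = 30276 ≡ 1204 (mod 1817)
9^32 ≡ 1204^2 = 1449616 ≡ 1467 (mod 1817)
9^64 ≡ 1467^2 = 2152089 ≡ 761 (mod 1817)
9^128 ≡ 761^2 = 579121 ≡ 1315 (mod 1817)
9^256 ≡ 1315^2 = 1729225 ≡ 1258 (mod 1817)
9^512 ≡ 1258^2 = 1582564 ≡ 1774 (mod 1817)
9^1024 ≡ 1774^2 = 3147076 ≡ 32 (mod 1817)
1816 = 1024 + 512 + 256 + 16 + 8 in binary powers of 2.
So 9^1816 ≡ 32 · 1774 · 1258 · 1204 · 174 ≡ 1021 (mod 1817).
Since 1021 ≠ 1, base 9 is a Fermat witness: 1817 is composite.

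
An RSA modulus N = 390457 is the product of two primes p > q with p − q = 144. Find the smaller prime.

557

Since p = q + 144, we have 390457 = q(q + 144), so q² + 144q − 390457 = 0.
Discriminant: 144² + 4·390457 = 20736 + 1561828 = 1582564; √1582564 = 1258.
q = (−144 + 1258)/2 = 557, and p = q + 144 = 701.
Check: 557 · 701 = 390457.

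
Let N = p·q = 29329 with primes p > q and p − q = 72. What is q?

Since p = q + 72, we have 29329 = q(q + 72), so q² + 72q − 29329 = 0.
Discriminant: 72² + 4·29329 = 5184 + 117316 = 122500; √122500 = 350.
q = (−72 + 350)/2 = 139, and p = q + 72 = 211.
Check: 139 · 211 = 29329.

139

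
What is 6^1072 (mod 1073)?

6^1 ≡ 6 (mod 1073)
6^2 ≡ 6^2 = 36 ≡ 36 (mod 1073)
6^4 ≡ 36^2 = 1296 ≡ 223 (mod 1073)
6^8 ≡ 223^2 = 49729 ≡ 371 (mod 1073)
6^16 ≡ 371^2 = 137641 ≡ 297 (mod 1073)
6^32 ≡ 297^2 = 88209 ≡ 223 (mod 1073)
6^64 ≡ 223^2 = 49729 ≡ 371 (mod 1073)
6^128 ≡ 371^2 = 137641 ≡ 297 (mod 1073)
6^256 ≡ 297^2 = 88209 ≡ 223 (mod 1073)
6^512 ≡ 223^2 = 49729 ≡ 371 (mod 1073)
6^1024 ≡ 371^2 = 137641 ≡ 297 (mod 1073)
1072 = 1024 + 32 + 16 in binary powers of 2.
So 6^1072 ≡ 297 · 223 · 297 ≡ 371 (mod 1073).
Since 371 ≠ 1, base 6 is a Fermat witness: 1073 is composite.

371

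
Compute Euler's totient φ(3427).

Factor: 3427 = 23 · 149.
φ(3427) = (23−1) · (149−1) = 22 · 148 = 3256.

3256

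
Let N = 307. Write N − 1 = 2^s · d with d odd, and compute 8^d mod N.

307 − 1 = 306 = 2^1 · 153, so d = 153.
8^1 ≡ 8 (mod 307)
8^2 ≡ 8^2 = 64 ≡ 64 (mod 307)
8^4 ≡ 64^2 = 4096 ≡ 105 (mod 307)
8^8 ≡ 105^2 = 11025 ≡ 280 (mod 307)
8^16 ≡ 280^2 = 78400 ≡ 115 (mod 307)
8^32 ≡ 115^2 = 13225 ≡ 24 (mod 307)
8^64 ≡ 24^2 = 576 ≡ 269 (mod 307)
8^128 ≡ 269^2 = 72361 ≡ 216 (mod 307)
153 = 128 + 16 + 8 + 1 in binary powers of 2.
So 8^153 ≡ 216 · 115 · 280 · 8 ≡ 306 (mod 307).
Since 8^d ≡ 306 (mod 307), base 8 does not prove 307 composite.

306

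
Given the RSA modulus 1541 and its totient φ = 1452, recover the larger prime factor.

φ(n) = (p−1)(q−1) = n − (p+q) + 1, so p + q = 1541 − 1452 + 1 = 90.
p and q are the roots of t² − 90t + 1541 = 0.
Discriminant: 90² − 4·1541 = 8100 − 6164 = 1936; √1936 = 44.
q = (90 − 44)/2 = 23, p = (90 + 44)/2 = 67.
Check: 23 · 67 = 1541.

67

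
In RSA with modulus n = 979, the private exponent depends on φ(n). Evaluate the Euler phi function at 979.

Factor: 979 = 11 · 89.
φ(979) = (11−1) · (89−1) = 10 · 88 = 880.

880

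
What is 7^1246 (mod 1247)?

552

7^1 ≡ 7 (mod 1247)
7^2 ≡ 7^2 = 49 ≡ 49 (mod 1247)
7^4 ≡ 49^2 = 2401 ≡ 1154 (mod 1247)
7^8 ≡ 1154^2 = 1331716 ≡ 1167 (mod 1247)
7^16 ≡ 1167^2 = 1361889 ≡ 165 (mod 1247)
7^32 ≡ 165^2 = 27225 ≡ 1038 (mod 1247)
7^64 ≡ 1038^2 = 1077444 ≡ 36 (mod 1247)
7^128 ≡ 36^2 = 1296 ≡ 49 (mod 1247)
7^256 ≡ 49^2 = 2401 ≡ 1154 (mod 1247)
7^512 ≡ 1154^2 = 1331716 ≡ 1167 (mod 1247)
7^1024 ≡ 1167^2 = 1361889 ≡ 165 (mod 1247)
1246 = 1024 + 128 + 64 + 16 + 8 + 4 + 2 in binary powers of 2.
So 7^1246 ≡ 165 · 49 · 36 · 165 · 1167 · 1154 · 49 ≡ 552 (mod 1247).
Since 552 ≠ 1, base 7 is a Fermat witness: 1247 is composite.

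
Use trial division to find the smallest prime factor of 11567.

43

11567 is odd.
Digit sum 20, not divisible by 3.
Ends in 7: not divisible by 5.
7: 11567 = 7·1652 + 3
11: 11567 = 11·1051 + 6
13: 11567 = 13·889 + 10
17: 11567 = 17·680 + 7
19: 11567 = 19·608 + 15
23: 11567 = 23·502 + 21
29: 11567 = 29·398 + 25
31: 11567 = 31·373 + 4
37: 11567 = 37·312 + 23
41: 11567 = 41·282 + 5
43: 11567 = 43·269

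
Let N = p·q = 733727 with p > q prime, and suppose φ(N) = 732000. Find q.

φ(n) = (p−1)(q−1) = n − (p+q) + 1, so p + q = 733727 − 732000 + 1 = 1728.
p and q are the roots of t² − 1728t + 733727 = 0.
Discriminant: 1728² − 4·733727 = 2985984 − 2934908 = 51076; √51076 = 226.
q = (1728 − 226)/2 = 751, p = (1728 + 226)/2 = 977.
Check: 751 · 977 = 733727.

751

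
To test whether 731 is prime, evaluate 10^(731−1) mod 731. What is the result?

461

10^1 ≡ 10 (mod 731)
10^2 ≡ 10^2 = 100 ≡ 100 (mod 731)
10^4 ≡ 100^2 = 10000 ≡ 497 (mod 731)
10^8 ≡ 497^2 = 247009 ≡ 662 (mod 731)
10^16 ≡ 662^2 = 438244 ≡ 375 (mod 731)
10^32 ≡ 375^2 = 140625 ≡ 273 (mod 731)
10^64 ≡ 273^2 = 74529 ≡ 698 (mod 731)
10^128 ≡ 698^2 = 487204 ≡ 358 (mod 731)
10^256 ≡ 358^2 = 128164 ≡ 239 (mod 731)
10^512 ≡ 239^2 = 57121 ≡ 103 (mod 731)
730 = 512 + 128 + 64 + 16 + 8 + 2 in binary powers of 2.
So 10^730 ≡ 103 · 358 · 698 · 375 · 662 · 100 ≡ 461 (mod 731).
Since 461 ≠ 1, base 10 is a Fermat witness: 731 is composite.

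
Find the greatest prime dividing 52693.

79

52693 = 23 · 2291
2291 = 29 · 79
79 is prime.
So 52693 = 23 · 29 · 79; the largest prime factor is 79.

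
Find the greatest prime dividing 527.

527 = 17 · 31
31 is prime.
So 527 = 17 · 31; the largest prime factor is 31.

31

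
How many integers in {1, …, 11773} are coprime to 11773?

11520

Factor: 11773 = 61 · 193.
φ(11773) = (61−1) · (193−1) = 60 · 192 = 11520.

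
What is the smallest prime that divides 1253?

1253 is odd.
Digit sum 11, not divisible by 3.
Ends in 3: not divisible by 5.
7: 1253 = 7·179

7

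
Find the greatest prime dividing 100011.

53

100011 = 3 · 33337
33337 = 17 · 1961
1961 = 37 · 53
53 is prime.
So 100011 = 3 · 17 · 37 · 53; the largest prime factor is 53.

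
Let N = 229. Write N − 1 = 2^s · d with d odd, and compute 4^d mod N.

228

229 − 1 = 228 = 2^2 · 57, so d = 57.
4^1 ≡ 4 (mod 229)
4^2 ≡ 4^2 = 16 ≡ 16 (mod 229)
4^4 ≡ 16^2 = 256 ≡ 27 (mod 229)
4^8 ≡ 27^2 = 729 ≡ 42 (mod 229)
4^16 ≡ 42^2 = 1764 ≡ 161 (mod 229)
4^32 ≡ 161^2 = 25921 ≡ 44 (mod 229)
57 = 32 + 16 + 8 + 1 in binary powers of 2.
So 4^57 ≡ 44 · 161 · 42 · 4 ≡ 228 (mod 229).
Since 4^d ≡ 228 (mod 229), base 4 does not prove 229 composite.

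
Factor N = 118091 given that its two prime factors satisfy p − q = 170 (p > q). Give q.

269

Since p = q + 170, we have 118091 = q(q + 170), so q² + 170q − 118091 = 0.
Discriminant: 170² + 4·118091 = 28900 + 472364 = 501264; √501264 = 708.
q = (−170 + 708)/2 = 269, and p = q + 170 = 439.
Check: 269 · 439 = 118091.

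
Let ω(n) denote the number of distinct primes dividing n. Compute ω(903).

3

903 = 3 · 301
301 = 7 · 43
903 = 3 · 7 · 43, which has 3 distinct prime factors.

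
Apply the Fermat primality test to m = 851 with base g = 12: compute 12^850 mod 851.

164

12^1 ≡ 12 (mod 851)
12^2 ≡ 12^2 = 144 ≡ 144 (mod 851)
12^4 ≡ 144^2 = 20736 ≡ 312 (mod 851)
12^8 ≡ 312^2 = 97344 ≡ 330 (mod 851)
12^16 ≡ 330^2 = 108900 ≡ 823 (mod 851)
12^32 ≡ 823^2 = 677329 ≡ 784 (mod 851)
12^64 ≡ 784^2 = 614656 ≡ 234 (mod 851)
12^128 ≡ 234^2 = 54756 ≡ 292 (mod 851)
12^256 ≡ 292^2 = 85264 ≡ 164 (mod 851)
12^512 ≡ 164^2 = 26896 ≡ 515 (mod 851)
850 = 512 + 256 + 64 + 16 + 2 in binary powers of 2.
So 12^850 ≡ 515 · 164 · 234 · 823 · 144 ≡ 164 (mod 851).
Since 164 ≠ 1, base 12 is a Fermat witness: 851 is composite.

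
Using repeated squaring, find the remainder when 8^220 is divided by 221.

118

8^1 ≡ 8 (mod 221)
8^2 ≡ 8^2 = 64 ≡ 64 (mod 221)
8^4 ≡ 64^2 = 4096 ≡ 118 (mod 221)
8^8 ≡ 118^2 = 13924 ≡ 1 (mod 221)
8^16 ≡ 1^2 = 1 ≡ 1 (mod 221)
8^32 ≡ 1^2 = 1 ≡ 1 (mod 221)
8^64 ≡ 1^2 = 1 ≡ 1 (mod 221)
8^128 ≡ 1^2 = 1 ≡ 1 (mod 221)
220 = 128 + 64 + 16 + 8 + 4 in binary powers of 2.
So 8^220 ≡ 1 · 1 · 1 · 1 · 118 ≡ 118 (mod 221).
Since 118 ≠ 1, base 8 is a Fermat witness: 221 is composite.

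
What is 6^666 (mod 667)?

81

6^1 ≡ 6 (mod 667)
6^2 ≡ 6^2 = 36 ≡ 36 (mod 667)
6^4 ≡ 36^2 = 1296 ≡ 629 (mod 667)
6^8 ≡ 629^2 = 395641 ≡ 110 (mod 667)
6^16 ≡ 110^2 = 12100 ≡ 94 (mod 667)
6^32 ≡ 94^2 = 8836 ≡ 165 (mod 667)
6^64 ≡ 165^2 = 27225 ≡ 545 (mod 667)
6^128 ≡ 545^2 = 297025 ≡ 210 (mod 667)
6^256 ≡ 210^2 = 44100 ≡ 78 (mod 667)
6^512 ≡ 78^2 = 6084 ≡ 81 (mod 667)
666 = 512 + 128 + 16 + 8 + 2 in binary powers of 2.
So 6^666 ≡ 81 · 210 · 94 · 110 · 36 ≡ 81 (mod 667).
Since 81 ≠ 1, base 6 is a Fermat witness: 667 is composite.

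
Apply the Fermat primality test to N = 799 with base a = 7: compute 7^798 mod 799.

773

7^1 ≡ 7 (mod 799)
7^2 ≡ 7^2 = 49 ≡ 49 (mod 799)
7^4 ≡ 49^2 = 2401 ≡ 4 (mod 799)
7^8 ≡ 4^2 = 16 ≡ 16 (mod 799)
7^16 ≡ 16^2 = 256 ≡ 256 (mod 799)
7^32 ≡ 256^2 = 65536 ≡ 18 (mod 799)
7^64 ≡ 18^2 = 324 ≡ 324 (mod 799)
7^128 ≡ 324^2 = 104976 ≡ 307 (mod 799)
7^256 ≡ 307^2 = 94249 ≡ 766 (mod 799)
7^512 ≡ 766^2 = 586756 ≡ 290 (mod 799)
798 = 512 + 256 + 16 + 8 + 4 + 2 in binary powers of 2.
So 7^798 ≡ 290 · 766 · 256 · 16 · 4 · 49 ≡ 773 (mod 799).
Since 773 ≠ 1, base 7 is a Fermat witness: 799 is composite.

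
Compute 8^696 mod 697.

8^1 ≡ 8 (mod 697)
8^2 ≡ 8^2 = 64 ≡ 64 (mod 697)
8^4 ≡ 64^2 = 4096 ≡ 611 (mod 697)
8^8 ≡ 611^2 = 373321 ≡ 426 (mod 697)
8^16 ≡ 426^2 = 181476 ≡ 256 (mod 697)
8^32 ≡ 256^2 = 65536 ≡ 18 (mod 697)
8^64 ≡ 18^2 = 324 ≡ 324 (mod 697)
8^128 ≡ 324^2 = 104976 ≡ 426 (mod 697)
8^256 ≡ 426^2 = 181476 ≡ 256 (mod 697)
8^512 ≡ 256^2 = 65536 ≡ 18 (mod 697)
696 = 512 + 128 + 32 + 16 + 8 in binary powers of 2.
So 8^696 ≡ 18 · 426 · 18 · 256 · 426 ≡ 256 (mod 697).
Since 256 ≠ 1, base 8 is a Fermat witness: 697 is composite.

256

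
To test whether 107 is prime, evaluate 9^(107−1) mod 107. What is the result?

9^1 ≡ 9 (mod 107)
9^2 ≡ 9^2 = 81 ≡ 81 (mod 107)
9^4 ≡ 81^2 = 6561 ≡ 34 (mod 107)
9^8 ≡ 34^2 = 1156 ≡ 86 (mod 107)
9^16 ≡ 86^2 = 7396 ≡ 13 (mod 107)
9^32 ≡ 13^2 = 169 ≡ 62 (mod 107)
9^64 ≡ 62^2 = 3844 ≡ 99 (mod 107)
106 = 64 + 32 + 8 + 2 in binary powers of 2.
So 9^106 ≡ 99 · 62 · 86 · 81 ≡ 1 (mod 107).
Since the result is 1, base 9 gives no evidence that 107 is composite.

1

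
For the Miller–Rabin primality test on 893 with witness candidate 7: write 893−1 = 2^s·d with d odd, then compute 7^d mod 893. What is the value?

444

893 − 1 = 892 = 2^2 · 223, so d = 223.
7^1 ≡ 7 (mod 893)
7^2 ≡ 7^2 = 49 ≡ 49 (mod 893)
7^4 ≡ 49^2 = 2401 ≡ 615 (mod 893)
7^8 ≡ 615^2 = 378225 ≡ 486 (mod 893)
7^16 ≡ 486^2 = 236196 ≡ 444 (mod 893)
7^32 ≡ 444^2 = 197136 ≡ 676 (mod 893)
7^64 ≡ 676^2 = 456976 ≡ 653 (mod 893)
7^128 ≡ 653^2 = 426409 ≡ 448 (mod 893)
223 = 128 + 64 + 16 + 8 + 4 + 2 + 1 in binary powers of 2.
So 7^223 ≡ 448 · 653 · 444 · 486 · 615 · 49 · 7 ≡ 444 (mod 893).
Squaring chain: 444 → 676; never reaches −1, so base 7 is a Miller–Rabin witness that 893 is composite.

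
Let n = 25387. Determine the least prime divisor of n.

53

25387 is odd.
Digit sum 25, not divisible by 3.
Ends in 7: not divisible by 5.
7: 25387 = 7·3626 + 5
11: 25387 = 11·2307 + 10
13: 25387 = 13·1952 + 11
17: 25387 = 17·1493 + 6
19: 25387 = 19·1336 + 3
23: 25387 = 23·1103 + 18
29: 25387 = 29·875 + 12
31: 25387 = 31·818 + 29
37: 25387 = 37·686 + 5
41: 25387 = 41·619 + 8
43: 25387 = 43·590 + 17
47: 25387 = 47·540 + 7
53: 25387 = 53·479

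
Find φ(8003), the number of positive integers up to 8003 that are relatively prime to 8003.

Factor: 8003 = 53 · 151.
φ(8003) = (53−1) · (151−1) = 52 · 150 = 7800.

7800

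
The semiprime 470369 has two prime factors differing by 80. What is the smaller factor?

Since p = q + 80, we have 470369 = q(q + 80), so q² + 80q − 470369 = 0.
Discriminant: 80² + 4·470369 = 6400 + 1881476 = 1887876; √1887876 = 1374.
q = (−80 + 1374)/2 = 647, and p = q + 80 = 727.
Check: 647 · 727 = 470369.

647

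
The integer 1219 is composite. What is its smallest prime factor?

23

1219 is odd.
Digit sum 13, not divisible by 3.
Ends in 9: not divisible by 5.
7: 1219 = 7·174 + 1
11: 1219 = 11·110 + 9
13: 1219 = 13·93 + 10
17: 1219 = 17·71 + 12
19: 1219 = 19·64 + 3
23: 1219 = 23·53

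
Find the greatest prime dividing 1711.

59

1711 = 29 · 59
59 is prime.
So 1711 = 29 · 59; the largest prime factor is 59.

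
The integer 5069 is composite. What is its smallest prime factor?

37

5069 is odd.
Digit sum 20, not divisible by 3.
Ends in 9: not divisible by 5.
7: 5069 = 7·724 + 1
11: 5069 = 11·460 + 9
13: 5069 = 13·389 + 12
17: 5069 = 17·298 + 3
19: 5069 = 19·266 + 15
23: 5069 = 23·220 + 9
29: 5069 = 29·174 + 23
31: 5069 = 31·163 + 16
37: 5069 = 37·137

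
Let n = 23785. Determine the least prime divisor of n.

23785 is odd.
Digit sum 25, not divisible by 3.
Ends in 5: divisible by 5.

5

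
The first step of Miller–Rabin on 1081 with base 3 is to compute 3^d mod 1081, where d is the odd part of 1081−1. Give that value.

1081 − 1 = 1080 = 2^3 · 135, so d = 135.
3^1 ≡ 3 (mod 1081)
3^2 ≡ 3^2 = 9 ≡ 9 (mod 1081)
3^4 ≡ 9^2 = 81 ≡ 81 (mod 1081)
3^8 ≡ 81^2 = 6561 ≡ 75 (mod 1081)
3^16 ≡ 75^2 = 5625 ≡ 220 (mod 1081)
3^32 ≡ 220^2 = 48400 ≡ 836 (mod 1081)
3^64 ≡ 836^2 = 698896 ≡ 570 (mod 1081)
3^128 ≡ 570^2 = 324900 ≡ 600 (mod 1081)
135 = 128 + 4 + 2 + 1 in binary powers of 2.
So 3^135 ≡ 600 · 81 · 9 · 3 ≡ 947 (mod 1081).
Squaring chain: 947 → 660 → 1038; never reaches −1, so base 3 is a Miller–Rabin witness that 1081 is composite.

947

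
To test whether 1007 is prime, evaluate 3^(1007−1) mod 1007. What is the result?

3^1 ≡ 3 (mod 1007)
3^2 ≡ 3^2 = 9 ≡ 9 (mod 1007)
3^4 ≡ 9^2 = 81 ≡ 81 (mod 1007)
3^8 ≡ 81^2 = 6561 ≡ 519 (mod 1007)
3^16 ≡ 519^2 = 269361 ≡ 492 (mod 1007)
3^32 ≡ 492^2 = 242064 ≡ 384 (mod 1007)
3^64 ≡ 384^2 = 147456 ≡ 434 (mod 1007)
3^128 ≡ 434^2 = 188356 ≡ 47 (mod 1007)
3^256 ≡ 47^2 = 2209 ≡ 195 (mod 1007)
3^512 ≡ 195^2 = 38025 ≡ 766 (mod 1007)
1006 = 512 + 256 + 128 + 64 + 32 + 8 + 4 + 2 in binary powers of 2.
So 3^1006 ≡ 766 · 195 · 47 · 434 · 384 · 519 · 81 · 9 ≡ 188 (mod 1007).
Since 188 ≠ 1, base 3 is a Fermat witness: 1007 is composite.

188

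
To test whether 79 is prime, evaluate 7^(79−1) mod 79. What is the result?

1

7^1 ≡ 7 (mod 79)
7^2 ≡ 7^2 = 49 ≡ 49 (mod 79)
7^4 ≡ 49^2 = 2401 ≡ 31 (mod 79)
7^8 ≡ 31^2 = 961 ≡ 13 (mod 79)
7^16 ≡ 13^2 = 169 ≡ 11 (mod 79)
7^32 ≡ 11^2 = 121 ≡ 42 (mod 79)
7^64 ≡ 42^2 = 1764 ≡ 26 (mod 79)
78 = 64 + 8 + 4 + 2 in binary powers of 2.
So 7^78 ≡ 26 · 13 · 31 · 49 ≡ 1 (mod 79).
Since the result is 1, base 7 gives no evidence that 79 is composite.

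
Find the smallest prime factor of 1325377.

1325377 is odd.
Digit sum 28, not divisible by 3.
Ends in 7: not divisible by 5.
7: 1325377 = 7·189339 + 4
11: 1325377 = 11·120488 + 9
13: 1325377 = 13·101952 + 1
17: 1325377 = 17·77963 + 6
19: 1325377 = 19·69756 + 13
23: 1325377 = 23·57625 + 2
29: 1325377 = 29·45702 + 19
31: 1325377 = 31·42754 + 3
37: 1325377 = 37·35821

37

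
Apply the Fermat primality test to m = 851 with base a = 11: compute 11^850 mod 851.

11^1 ≡ 11 (mod 851)
11^2 ≡ 11^2 = 121 ≡ 121 (mod 851)
11^4 ≡ 121^2 = 14641 ≡ 174 (mod 851)
11^8 ≡ 174^2 = 30276 ≡ 491 (mod 851)
11^16 ≡ 491^2 = 241081 ≡ 248 (mod 851)
11^32 ≡ 248^2 = 61504 ≡ 232 (mod 851)
11^64 ≡ 232^2 = 53824 ≡ 211 (mod 851)
11^128 ≡ 211^2 = 44521 ≡ 269 (mod 851)
11^256 ≡ 269^2 = 72361 ≡ 26 (mod 851)
11^512 ≡ 26^2 = 676 ≡ 676 (mod 851)
850 = 512 + 256 + 64 + 16 + 2 in binary powers of 2.
So 11^850 ≡ 676 · 26 · 211 · 248 · 121 ≡ 26 (mod 851).
Since 26 ≠ 1, base 11 is a Fermat witness: 851 is composite.

26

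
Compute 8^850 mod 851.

788

8^1 ≡ 8 (mod 851)
8^2 ≡ 8^2 = 64 ≡ 64 (mod 851)
8^4 ≡ 64^2 = 4096 ≡ 692 (mod 851)
8^8 ≡ 692^2 = 478864 ≡ 602 (mod 851)
8^16 ≡ 602^2 = 362404 ≡ 729 (mod 851)
8^32 ≡ 729^2 = 531441 ≡ 417 (mod 851)
8^64 ≡ 417^2 = 173889 ≡ 285 (mod 851)
8^128 ≡ 285^2 = 81225 ≡ 380 (mod 851)
8^256 ≡ 380^2 = 144400 ≡ 581 (mod 851)
8^512 ≡ 581^2 = 337561 ≡ 565 (mod 851)
850 = 512 + 256 + 64 + 16 + 2 in binary powers of 2.
So 8^850 ≡ 565 · 581 · 285 · 729 · 64 ≡ 788 (mod 851).
Since 788 ≠ 1, base 8 is a Fermat witness: 851 is composite.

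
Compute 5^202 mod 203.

23

5^1 ≡ 5 (mod 203)
5^2 ≡ 5^2 = 25 ≡ 25 (mod 203)
5^4 ≡ 25^2 = 625 ≡ 16 (mod 203)
5^8 ≡ 16^2 = 256 ≡ 53 (mod 203)
5^16 ≡ 53^2 = 2809 ≡ 170 (mod 203)
5^32 ≡ 170^2 = 28900 ≡ 74 (mod 203)
5^64 ≡ 74^2 = 5476 ≡ 198 (mod 203)
5^128 ≡ 198^2 = 39204 ≡ 25 (mod 203)
202 = 128 + 64 + 8 + 2 in binary powers of 2.
So 5^202 ≡ 25 · 198 · 53 · 25 ≡ 23 (mod 203).
Since 23 ≠ 1, base 5 is a Fermat witness: 203 is composite.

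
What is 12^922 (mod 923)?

12^1 ≡ 12 (mod 923)
12^2 ≡ 12^2 = 144 ≡ 144 (mod 923)
12^4 ≡ 144^2 = 20736 ≡ 430 (mod 923)
12^8 ≡ 430^2 = 184900 ≡ 300 (mod 923)
12^16 ≡ 300^2 = 90000 ≡ 469 (mod 923)
12^32 ≡ 469^2 = 219961 ≡ 287 (mod 923)
12^64 ≡ 287^2 = 82369 ≡ 222 (mod 923)
12^128 ≡ 222^2 = 49284 ≡ 365 (mod 923)
12^256 ≡ 365^2 = 133225 ≡ 313 (mod 923)
12^512 ≡ 313^2 = 97969 ≡ 131 (mod 923)
922 = 512 + 256 + 128 + 16 + 8 + 2 in binary powers of 2.
So 12^922 ≡ 131 · 313 · 365 · 469 · 300 · 144 ≡ 703 (mod 923).
Since 703 ≠ 1, base 12 is a Fermat witness: 923 is composite.

703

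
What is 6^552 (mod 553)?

204

6^1 ≡ 6 (mod 553)
6^2 ≡ 6^2 = 36 ≡ 36 (mod 553)
6^4 ≡ 36^2 = 1296 ≡ 190 (mod 553)
6^8 ≡ 190^2 = 36100 ≡ 155 (mod 553)
6^16 ≡ 155^2 = 24025 ≡ 246 (mod 553)
6^32 ≡ 246^2 = 60516 ≡ 239 (mod 553)
6^64 ≡ 239^2 = 57121 ≡ 162 (mod 553)
6^128 ≡ 162^2 = 26244 ≡ 253 (mod 553)
6^256 ≡ 253^2 = 64009 ≡ 414 (mod 553)
6^512 ≡ 414^2 = 171396 ≡ 519 (mod 553)
552 = 512 + 32 + 8 in binary powers of 2.
So 6^552 ≡ 519 · 239 · 155 ≡ 204 (mod 553).
Since 204 ≠ 1, base 6 is a Fermat witness: 553 is composite.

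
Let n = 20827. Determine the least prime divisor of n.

59

20827 is odd.
Digit sum 19, not divisible by 3.
Ends in 7: not divisible by 5.
7: 20827 = 7·2975 + 2
11: 20827 = 11·1893 + 4
13: 20827 = 13·1602 + 1
17: 20827 = 17·1225 + 2
19: 20827 = 19·1096 + 3
23: 20827 = 23·905 + 12
29: 20827 = 29·718 + 5
31: 20827 = 31·671 + 26
37: 20827 = 37·562 + 33
41: 20827 = 41·507 + 40
43: 20827 = 43·484 + 15
47: 20827 = 47·443 + 6
53: 20827 = 53·392 + 51
59: 20827 = 59·353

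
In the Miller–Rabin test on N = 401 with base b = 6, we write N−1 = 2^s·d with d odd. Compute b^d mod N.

401 − 1 = 400 = 2^4 · 25, so d = 25.
6^1 ≡ 6 (mod 401)
6^2 ≡ 6^2 = 36 ≡ 36 (mod 401)
6^4 ≡ 36^2 = 1296 ≡ 93 (mod 401)
6^8 ≡ 93^2 = 8649 ≡ 228 (mod 401)
6^16 ≡ 228^2 = 51984 ≡ 255 (mod 401)
25 = 16 + 8 + 1 in binary powers of 2.
So 6^25 ≡ 255 · 228 · 6 ≡ 371 (mod 401).
Squaring chain: 371 → 98 → 381 → 400; reaches −1, so base 6 does not prove 401 composite.

371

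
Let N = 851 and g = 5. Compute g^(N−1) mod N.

818

5^1 ≡ 5 (mod 851)
5^2 ≡ 5^2 = 25 ≡ 25 (mod 851)
5^4 ≡ 25^2 = 625 ≡ 625 (mod 851)
5^8 ≡ 625^2 = 390625 ≡ 16 (mod 851)
5^16 ≡ 16^2 = 256 ≡ 256 (mod 851)
5^32 ≡ 256^2 = 65536 ≡ 9 (mod 851)
5^64 ≡ 9^2 = 81 ≡ 81 (mod 851)
5^128 ≡ 81^2 = 6561 ≡ 604 (mod 851)
5^256 ≡ 604^2 = 364816 ≡ 588 (mod 851)
5^512 ≡ 588^2 = 345744 ≡ 238 (mod 851)
850 = 512 + 256 + 64 + 16 + 2 in binary powers of 2.
So 5^850 ≡ 238 · 588 · 81 · 256 · 25 ≡ 818 (mod 851).
Since 818 ≠ 1, base 5 is a Fermat witness: 851 is composite.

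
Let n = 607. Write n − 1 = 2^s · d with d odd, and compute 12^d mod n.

607 − 1 = 606 = 2^1 · 303, so d = 303.
12^1 ≡ 12 (mod 607)
12^2 ≡ 12^2 = 144 ≡ 144 (mod 607)
12^4 ≡ 144^2 = 20736 ≡ 98 (mod 607)
12^8 ≡ 98^2 = 9604 ≡ 499 (mod 607)
12^16 ≡ 499^2 = 249001 ≡ 131 (mod 607)
12^32 ≡ 131^2 = 17161 ≡ 165 (mod 607)
12^64 ≡ 165^2 = 27225 ≡ 517 (mod 607)
12^128 ≡ 517^2 = 267289 ≡ 209 (mod 607)
12^256 ≡ 209^2 = 43681 ≡ 584 (mod 607)
303 = 256 + 32 + 8 + 4 + 2 + 1 in binary powers of 2.
So 12^303 ≡ 584 · 165 · 499 · 98 · 144 · 12 ≡ 606 (mod 607).
Since 12^d ≡ 606 (mod 607), base 12 does not prove 607 composite.

606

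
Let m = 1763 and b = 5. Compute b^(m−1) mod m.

5^1 ≡ 5 (mod 1763)
5^2 ≡ 5^2 = 25 ≡ 25 (mod 1763)
5^4 ≡ 25^2 = 625 ≡ 625 (mod 1763)
5^8 ≡ 625^2 = 390625 ≡ 1002 (mod 1763)
5^16 ≡ 1002^2 = 1004004 ≡ 857 (mod 1763)
5^32 ≡ 857^2 = 734449 ≡ 1041 (mod 1763)
5^64 ≡ 1041^2 = 1083681 ≡ 1199 (mod 1763)
5^128 ≡ 1199^2 = 1437601 ≡ 756 (mod 1763)
5^256 ≡ 756^2 = 571536 ≡ 324 (mod 1763)
5^512 ≡ 324^2 = 104976 ≡ 959 (mod 1763)
5^1024 ≡ 959^2 = 919681 ≡ 1158 (mod 1763)
1762 = 1024 + 512 + 128 + 64 + 32 + 2 in binary powers of 2.
So 5^1762 ≡ 1158 · 959 · 756 · 1199 · 1041 · 25 ≡ 1665 (mod 1763).
Since 1665 ≠ 1, base 5 is a Fermat witness: 1763 is composite.

1665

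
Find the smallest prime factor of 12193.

12193 is odd.
Digit sum 16, not divisible by 3.
Ends in 3: not divisible by 5.
7: 12193 = 7·1741 + 6
11: 12193 = 11·1108 + 5
13: 12193 = 13·937 + 12
17: 12193 = 17·717 + 4
19: 12193 = 19·641 + 14
23: 12193 = 23·530 + 3
29: 12193 = 29·420 + 13
31: 12193 = 31·393 + 10
37: 12193 = 37·329 + 20
41: 12193 = 41·297 + 16
43: 12193 = 43·283 + 24
47: 12193 = 47·259 + 20
53: 12193 = 53·230 + 3
59: 12193 = 59·206 + 39
61: 12193 = 61·199 + 54
67: 12193 = 67·181 + 66
71: 12193 = 71·171 + 52
73: 12193 = 73·167 + 2
79: 12193 = 79·154 + 27
83: 12193 = 83·146 + 75
89: 12193 = 89·137

89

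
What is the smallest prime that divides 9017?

9017 is odd.
Digit sum 17, not divisible by 3.
Ends in 7: not divisible by 5.
7: 9017 = 7·1288 + 1
11: 9017 = 11·819 + 8
13: 9017 = 13·693 + 8
17: 9017 = 17·530 + 7
19: 9017 = 19·474 + 11
23: 9017 = 23·392 + 1
29: 9017 = 29·310 + 27
31: 9017 = 31·290 + 27
37: 9017 = 37·243 + 26
41: 9017 = 41·219 + 38
43: 9017 = 43·209 + 30
47: 9017 = 47·191 + 40
53: 9017 = 53·170 + 7
59: 9017 = 59·152 + 49
61: 9017 = 61·147 + 50
67: 9017 = 67·134 + 39
71: 9017 = 71·127

71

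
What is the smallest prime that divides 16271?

53

16271 is odd.
Digit sum 17, not divisible by 3.
Ends in 1: not divisible by 5.
7: 16271 = 7·2324 + 3
11: 16271 = 11·1479 + 2
13: 16271 = 13·1251 + 8
17: 16271 = 17·957 + 2
19: 16271 = 19·856 + 7
23: 16271 = 23·707 + 10
29: 16271 = 29·561 + 2
31: 16271 = 31·524 + 27
37: 16271 = 37·439 + 28
41: 16271 = 41·396 + 35
43: 16271 = 43·378 + 17
47: 16271 = 47·346 + 9
53: 16271 = 53·307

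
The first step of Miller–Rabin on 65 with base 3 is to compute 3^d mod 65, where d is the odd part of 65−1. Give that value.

3

65 − 1 = 64 = 2^6 · 1, so d = 1.
3^1 ≡ 3 (mod 65)
1 = 1 in binary powers of 2.
So 3^1 ≡ 3 ≡ 3 (mod 65).
Squaring chain: 3 → 9 → 16 → 61 → 16 → 61; never reaches −1, so base 3 is a Miller–Rabin witness that 65 is composite.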